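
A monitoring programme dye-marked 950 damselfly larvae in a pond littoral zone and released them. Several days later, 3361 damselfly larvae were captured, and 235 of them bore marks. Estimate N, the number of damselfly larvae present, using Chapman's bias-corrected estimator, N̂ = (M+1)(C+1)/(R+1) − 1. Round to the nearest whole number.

N ≈ 13,547

N̂ = (950+1)(3361+1)/(235+1) − 1 = 951·3362/236 − 1
= 3197262/236 − 1 ≈ 13547.7 − 1 ≈ 13546.7 → 13547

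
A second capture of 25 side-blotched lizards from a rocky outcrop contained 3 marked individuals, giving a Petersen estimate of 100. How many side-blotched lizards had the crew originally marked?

M = 12

From N = M·C/R: M = N·R / C = 100·3 / 25 = 300 / 25 = 12.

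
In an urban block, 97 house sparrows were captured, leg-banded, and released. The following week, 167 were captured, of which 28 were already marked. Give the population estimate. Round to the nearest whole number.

The marked fraction in the recapture sample should equal the marked fraction in the population: 28/167 = 97/N.
N = (97 × 167) / 28 = 16199 / 28 ≈ 578.5 → 579

N ≈ 579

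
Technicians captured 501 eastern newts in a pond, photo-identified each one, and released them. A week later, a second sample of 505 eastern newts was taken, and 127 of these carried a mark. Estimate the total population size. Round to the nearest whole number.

N ≈ 1992

N = (501 × 505) / 127 = 253005 / 127 ≈ 1992.2 → 1992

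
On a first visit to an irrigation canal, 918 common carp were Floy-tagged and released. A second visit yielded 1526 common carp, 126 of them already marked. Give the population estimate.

The marked fraction in the recapture sample should equal the marked fraction in the population: 126/1526 = 918/N.
N = (918 × 1526) / 126 = 1400868 / 126 = 11118

N = 11,118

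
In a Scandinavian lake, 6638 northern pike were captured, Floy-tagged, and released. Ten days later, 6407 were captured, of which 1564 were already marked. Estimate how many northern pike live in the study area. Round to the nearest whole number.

N ≈ 27,193

If marked individuals mix randomly, R/C ≈ M/N, giving N ≈ M·C/R.
N = (6638 × 6407) / 1564 = 42529666 / 1564 ≈ 27192.9 → 27193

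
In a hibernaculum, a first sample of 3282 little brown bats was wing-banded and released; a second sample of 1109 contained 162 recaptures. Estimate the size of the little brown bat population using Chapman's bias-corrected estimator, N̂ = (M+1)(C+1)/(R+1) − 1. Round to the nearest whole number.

N ≈ 22,356

N̂ = (3282+1)(1109+1)/(162+1) − 1 = 3283·1110/163 − 1
= 3644130/163 − 1 ≈ 22356.6 − 1 ≈ 22355.6 → 22356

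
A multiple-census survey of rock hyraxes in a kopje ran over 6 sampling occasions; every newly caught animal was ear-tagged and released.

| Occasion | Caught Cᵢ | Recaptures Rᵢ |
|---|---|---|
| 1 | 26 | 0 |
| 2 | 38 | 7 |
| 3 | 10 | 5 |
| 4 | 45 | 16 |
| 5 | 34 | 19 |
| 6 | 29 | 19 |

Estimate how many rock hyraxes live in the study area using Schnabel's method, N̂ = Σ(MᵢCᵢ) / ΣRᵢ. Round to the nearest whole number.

N ≈ 159

Marked at large before each occasion: Mᵢ = Σⱼ<ᵢ (Cⱼ − Rⱼ) → M1=0, M2=26, M3=57, M4=62, M5=91, M6=106
Σ MᵢCᵢ = 0·26 + 26·38 + 57·10 + 62·45 + 91·34 + 106·29 = 0 + 988 + 570 + 2790 + 3094 + 3074 = 10516
Σ Rᵢ = 0 + 7 + 5 + 16 + 19 + 19 = 66
N̂ = 10516 / 66 ≈ 159.3 → 159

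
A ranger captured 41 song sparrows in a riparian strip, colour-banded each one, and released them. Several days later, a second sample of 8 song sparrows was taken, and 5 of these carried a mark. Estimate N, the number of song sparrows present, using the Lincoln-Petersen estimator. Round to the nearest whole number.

N ≈ 66

The marked fraction in the recapture sample should equal the marked fraction in the population: 5/8 = 41/N.
N = (41 × 8) / 5 = 328 / 5 ≈ 65.6 → 66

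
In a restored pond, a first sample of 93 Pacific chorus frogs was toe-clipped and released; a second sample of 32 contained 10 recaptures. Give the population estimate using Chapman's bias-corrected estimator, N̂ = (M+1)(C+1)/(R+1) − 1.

N̂ = (93+1)(32+1)/(10+1) − 1 = 94·33/11 − 1
= 3102/11 − 1 = 282 − 1 = 281

N = 281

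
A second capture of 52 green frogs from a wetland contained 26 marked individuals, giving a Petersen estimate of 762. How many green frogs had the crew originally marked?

M = 381

From N = M·C/R: M = N·R / C = 762·26 / 52 = 19812 / 52 = 381.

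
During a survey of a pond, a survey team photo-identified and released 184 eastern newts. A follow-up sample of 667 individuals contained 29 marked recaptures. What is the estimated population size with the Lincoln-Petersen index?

If marked individuals mix randomly, R/C ≈ M/N, giving N ≈ M·C/R.
N = (184 × 667) / 29 = 122728 / 29 = 4232

N = 4232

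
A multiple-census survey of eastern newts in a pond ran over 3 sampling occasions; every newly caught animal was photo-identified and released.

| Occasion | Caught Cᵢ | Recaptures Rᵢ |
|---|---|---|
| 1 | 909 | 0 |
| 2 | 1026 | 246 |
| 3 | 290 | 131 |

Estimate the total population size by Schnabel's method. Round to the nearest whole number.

Marked at large before each occasion: Mᵢ = Σⱼ<ᵢ (Cⱼ − Rⱼ) → M1=0, M2=909, M3=1689
Σ MᵢCᵢ = 0·909 + 909·1026 + 1689·290 = 0 + 932634 + 489810 = 1422444
Σ Rᵢ = 0 + 246 + 131 = 377
N̂ = 1422444 / 377 ≈ 3773.1 → 3773

N ≈ 3773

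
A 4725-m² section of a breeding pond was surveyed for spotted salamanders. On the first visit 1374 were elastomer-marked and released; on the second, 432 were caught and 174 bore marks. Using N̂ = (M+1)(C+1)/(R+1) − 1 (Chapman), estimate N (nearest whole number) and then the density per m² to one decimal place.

density ≈ 0.7 spotted salamanders per m²

N̂ = 1375·433/175 − 1 = 595375/175 − 1 ≈ 3401.1 → 3401
Density = N̂ / area = 3401 / 4725 ≈ 0.72 → 0.7 per m²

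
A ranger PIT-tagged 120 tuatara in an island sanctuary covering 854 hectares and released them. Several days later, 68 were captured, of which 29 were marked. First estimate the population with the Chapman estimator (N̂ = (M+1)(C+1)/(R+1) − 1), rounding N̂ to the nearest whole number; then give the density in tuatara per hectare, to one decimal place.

N̂ = 121·69/30 − 1 = 8349/30 − 1 ≈ 277.3 → 277
Density = N̂ / area = 277 / 854 ≈ 0.32 → 0.3 per hectare

density ≈ 0.3 tuatara per hectare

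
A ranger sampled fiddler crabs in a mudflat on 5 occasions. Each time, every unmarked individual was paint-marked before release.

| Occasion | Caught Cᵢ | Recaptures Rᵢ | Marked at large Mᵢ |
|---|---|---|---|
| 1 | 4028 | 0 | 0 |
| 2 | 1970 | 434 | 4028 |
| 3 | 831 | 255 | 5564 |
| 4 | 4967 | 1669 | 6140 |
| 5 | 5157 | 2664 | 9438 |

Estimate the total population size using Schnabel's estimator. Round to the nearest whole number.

Σ MᵢCᵢ = 0·4028 + 4028·1970 + 5564·831 + 6140·4967 + 9438·5157 = 0 + 7935160 + 4623684 + 30497380 + 48671766 = 91727990
Σ Rᵢ = 0 + 434 + 255 + 1669 + 2664 = 5022
N̂ = 91727990 / 5022 ≈ 18265.2 → 18265

N ≈ 18,265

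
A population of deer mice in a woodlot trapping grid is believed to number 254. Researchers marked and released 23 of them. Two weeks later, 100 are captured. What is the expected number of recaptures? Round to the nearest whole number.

The marked fraction of the population is 23/254, so in a sample of 100 expect C·(M/N) marked.
E[R] = 23 × 100 / 254 = 2300 / 254 ≈ 9.1 → 9

expected recaptures ≈ 9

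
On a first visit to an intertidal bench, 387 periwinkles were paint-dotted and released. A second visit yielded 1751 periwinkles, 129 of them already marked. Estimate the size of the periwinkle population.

N = 5253

N = (387 × 1751) / 129 = 677637 / 129 = 5253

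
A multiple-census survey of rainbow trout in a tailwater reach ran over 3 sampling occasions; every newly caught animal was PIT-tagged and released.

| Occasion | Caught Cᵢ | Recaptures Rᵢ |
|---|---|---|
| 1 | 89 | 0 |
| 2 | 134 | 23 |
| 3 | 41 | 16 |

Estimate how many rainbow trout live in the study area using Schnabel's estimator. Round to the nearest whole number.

N ≈ 516

Marked at large before each occasion: Mᵢ = Σⱼ<ᵢ (Cⱼ − Rⱼ) → M1=0, M2=89, M3=200
Σ MᵢCᵢ = 0·89 + 89·134 + 200·41 = 0 + 11926 + 8200 = 20126
Σ Rᵢ = 0 + 23 + 16 = 39
N̂ = 20126 / 39 ≈ 516.1 → 516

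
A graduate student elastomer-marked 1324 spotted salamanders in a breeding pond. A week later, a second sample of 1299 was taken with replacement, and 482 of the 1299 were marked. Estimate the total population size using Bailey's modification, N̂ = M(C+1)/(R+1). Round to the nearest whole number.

N̂ = 1324·(1299+1)/(482+1) = 1324·1300/483 = 1721200/483 ≈ 3563.6 → 3564

N ≈ 3564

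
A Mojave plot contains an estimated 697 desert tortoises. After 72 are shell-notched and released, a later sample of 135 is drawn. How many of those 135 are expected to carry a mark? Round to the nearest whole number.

expected recaptures ≈ 14

Expected recaptures E[R] = M·C / N.
E[R] = 72 × 135 / 697 = 9720 / 697 ≈ 13.9 → 14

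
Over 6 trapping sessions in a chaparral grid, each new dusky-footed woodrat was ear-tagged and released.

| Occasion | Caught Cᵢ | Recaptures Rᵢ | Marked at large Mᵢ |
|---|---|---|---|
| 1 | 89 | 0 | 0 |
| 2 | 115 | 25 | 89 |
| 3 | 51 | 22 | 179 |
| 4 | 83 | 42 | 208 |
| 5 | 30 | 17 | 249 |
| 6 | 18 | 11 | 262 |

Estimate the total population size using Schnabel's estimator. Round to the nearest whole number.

N ≈ 417

Σ MᵢCᵢ = 0·89 + 89·115 + 179·51 + 208·83 + 249·30 + 262·18 = 0 + 10235 + 9129 + 17264 + 7470 + 4716 = 48814
Σ Rᵢ = 0 + 25 + 22 + 42 + 17 + 11 = 117
N̂ = 48814 / 117 ≈ 417.2 → 417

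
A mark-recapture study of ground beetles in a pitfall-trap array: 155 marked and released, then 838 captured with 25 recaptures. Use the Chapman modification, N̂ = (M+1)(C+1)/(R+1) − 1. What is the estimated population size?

N = 5033

N̂ = (155+1)(838+1)/(25+1) − 1 = 156·839/26 − 1
= 130884/26 − 1 = 5034 − 1 = 5033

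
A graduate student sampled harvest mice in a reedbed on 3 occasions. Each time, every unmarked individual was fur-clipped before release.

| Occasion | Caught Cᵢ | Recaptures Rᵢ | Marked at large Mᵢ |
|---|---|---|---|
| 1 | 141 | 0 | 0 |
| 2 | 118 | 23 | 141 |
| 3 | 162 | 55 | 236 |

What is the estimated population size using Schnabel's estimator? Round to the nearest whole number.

Σ MᵢCᵢ = 0·141 + 141·118 + 236·162 = 0 + 16638 + 38232 = 54870
Σ Rᵢ = 0 + 23 + 55 = 78
N̂ = 54870 / 78 ≈ 703.46 → 703

N ≈ 703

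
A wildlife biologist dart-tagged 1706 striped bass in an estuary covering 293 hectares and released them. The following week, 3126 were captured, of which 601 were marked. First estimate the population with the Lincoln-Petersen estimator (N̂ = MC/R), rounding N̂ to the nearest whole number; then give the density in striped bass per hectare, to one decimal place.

density ≈ 30.3 striped bass per hectare

N̂ = 1706·3126/601 = 5332956/601 ≈ 8873.47 → 8873
Density = N̂ / area = 8873 / 293 ≈ 30.28 → 30.3 per hectare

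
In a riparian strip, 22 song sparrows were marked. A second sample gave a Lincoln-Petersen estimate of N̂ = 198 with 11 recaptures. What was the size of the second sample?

C = 99

From N = M·C/R: C = N·R / M = 198·11 / 22 = 2178 / 22 = 99.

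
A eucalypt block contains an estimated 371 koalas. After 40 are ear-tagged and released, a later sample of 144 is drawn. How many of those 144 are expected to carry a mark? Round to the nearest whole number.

The marked fraction of the population is 40/371, so in a sample of 144 expect C·(M/N) marked.
E[R] = 40 × 144 / 371 = 5760 / 371 ≈ 15.5 → 16

expected recaptures ≈ 16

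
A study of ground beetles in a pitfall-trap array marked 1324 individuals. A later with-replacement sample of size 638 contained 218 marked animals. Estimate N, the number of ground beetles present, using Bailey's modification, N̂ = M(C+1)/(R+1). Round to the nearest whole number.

N ≈ 3863

N̂ = 1324·(638+1)/(218+1) = 1324·639/219 = 846036/219 ≈ 3863.2 → 3863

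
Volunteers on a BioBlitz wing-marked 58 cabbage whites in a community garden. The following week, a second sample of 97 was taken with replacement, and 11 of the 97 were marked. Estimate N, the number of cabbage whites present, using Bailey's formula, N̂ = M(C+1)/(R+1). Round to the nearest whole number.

N ≈ 474

N̂ = 58·(97+1)/(11+1) = 58·98/12 = 5684/12 ≈ 473.7 → 474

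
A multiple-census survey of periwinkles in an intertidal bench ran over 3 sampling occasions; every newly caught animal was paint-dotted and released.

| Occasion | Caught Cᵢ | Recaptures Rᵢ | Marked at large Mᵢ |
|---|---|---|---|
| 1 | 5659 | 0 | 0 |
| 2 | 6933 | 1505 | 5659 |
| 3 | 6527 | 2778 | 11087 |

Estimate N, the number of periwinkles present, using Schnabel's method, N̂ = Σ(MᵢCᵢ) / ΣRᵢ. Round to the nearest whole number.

N ≈ 26,056

Σ MᵢCᵢ = 0·5659 + 5659·6933 + 11087·6527 = 0 + 39233847 + 72364849 = 111598696
Σ Rᵢ = 0 + 1505 + 2778 = 4283
N̂ = 111598696 / 4283 ≈ 26056.2 → 26056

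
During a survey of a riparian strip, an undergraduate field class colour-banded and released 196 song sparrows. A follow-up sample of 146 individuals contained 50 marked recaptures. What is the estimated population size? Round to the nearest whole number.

N = (196 × 146) / 50 = 28616 / 50 ≈ 572.3 → 572

N ≈ 572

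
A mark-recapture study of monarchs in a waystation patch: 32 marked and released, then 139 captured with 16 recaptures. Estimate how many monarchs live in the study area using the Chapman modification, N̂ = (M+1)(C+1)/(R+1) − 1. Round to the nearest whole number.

N ≈ 271

N̂ = (32+1)(139+1)/(16+1) − 1 = 33·140/17 − 1
= 4620/17 − 1 ≈ 271.8 − 1 ≈ 270.8 → 271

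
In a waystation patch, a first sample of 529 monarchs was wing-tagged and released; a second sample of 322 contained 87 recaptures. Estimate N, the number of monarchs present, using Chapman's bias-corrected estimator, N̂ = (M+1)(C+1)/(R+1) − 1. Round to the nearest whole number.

N̂ = (529+1)(322+1)/(87+1) − 1 = 530·323/88 − 1
= 171190/88 − 1 ≈ 1945.3 − 1 ≈ 1944.3 → 1944

N ≈ 1944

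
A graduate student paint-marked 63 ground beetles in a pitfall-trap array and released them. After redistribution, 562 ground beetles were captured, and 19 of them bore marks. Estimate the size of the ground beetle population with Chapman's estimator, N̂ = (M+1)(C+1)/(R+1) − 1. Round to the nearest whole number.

N̂ = (63+1)(562+1)/(19+1) − 1 = 64·563/20 − 1
= 36032/20 − 1 ≈ 1801.6 − 1 ≈ 1800.6 → 1801

N ≈ 1801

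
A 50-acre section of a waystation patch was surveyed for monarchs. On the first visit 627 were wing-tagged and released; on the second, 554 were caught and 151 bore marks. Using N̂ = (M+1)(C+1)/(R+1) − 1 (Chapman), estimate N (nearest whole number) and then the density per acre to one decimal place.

N̂ = 628·555/152 − 1 = 348540/152 − 1 ≈ 2292.0 → 2292
Density = N̂ / area = 2292 / 50 ≈ 45.84 → 45.8 per acre

density ≈ 45.8 monarchs per acre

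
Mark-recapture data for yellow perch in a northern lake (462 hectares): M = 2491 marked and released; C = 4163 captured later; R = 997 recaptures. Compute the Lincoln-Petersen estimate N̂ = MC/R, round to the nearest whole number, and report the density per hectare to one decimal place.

N̂ = 2491·4163/997 = 10370033/997 ≈ 10401.2 → 10401
Density = N̂ / area = 10401 / 462 ≈ 22.51 → 22.5 per hectare

density ≈ 22.5 yellow perch per hectare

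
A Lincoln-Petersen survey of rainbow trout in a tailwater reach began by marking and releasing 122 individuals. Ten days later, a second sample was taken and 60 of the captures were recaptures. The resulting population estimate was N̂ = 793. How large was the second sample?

C = 390

From N = M·C/R: C = N·R / M = 793·60 / 122 = 47580 / 122 = 390.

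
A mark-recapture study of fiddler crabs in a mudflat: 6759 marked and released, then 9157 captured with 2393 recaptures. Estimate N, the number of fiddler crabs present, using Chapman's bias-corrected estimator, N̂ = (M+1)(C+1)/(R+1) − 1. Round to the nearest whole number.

N ≈ 25,859

N̂ = (6759+1)(9157+1)/(2393+1) − 1 = 6760·9158/2394 − 1
= 61908080/2394 − 1 ≈ 25859.7 − 1 ≈ 25858.7 → 25859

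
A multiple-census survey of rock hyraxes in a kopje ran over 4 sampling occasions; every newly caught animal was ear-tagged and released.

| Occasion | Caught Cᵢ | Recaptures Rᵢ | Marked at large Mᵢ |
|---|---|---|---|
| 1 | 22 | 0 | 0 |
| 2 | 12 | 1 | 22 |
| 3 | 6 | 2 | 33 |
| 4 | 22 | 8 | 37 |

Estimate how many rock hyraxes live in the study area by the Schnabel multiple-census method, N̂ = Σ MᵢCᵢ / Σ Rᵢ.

Σ MᵢCᵢ = 0·22 + 22·12 + 33·6 + 37·22 = 0 + 264 + 198 + 814 = 1276
Σ Rᵢ = 0 + 1 + 2 + 8 = 11
N̂ = 1276 / 11 = 116

N = 116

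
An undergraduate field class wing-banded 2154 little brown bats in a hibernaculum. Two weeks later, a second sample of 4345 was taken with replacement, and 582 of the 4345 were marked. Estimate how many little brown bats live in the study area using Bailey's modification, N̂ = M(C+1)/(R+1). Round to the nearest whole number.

N ≈ 16,057

N̂ = 2154·(4345+1)/(582+1) = 2154·4346/583 = 9361284/583 ≈ 16057.1 → 16057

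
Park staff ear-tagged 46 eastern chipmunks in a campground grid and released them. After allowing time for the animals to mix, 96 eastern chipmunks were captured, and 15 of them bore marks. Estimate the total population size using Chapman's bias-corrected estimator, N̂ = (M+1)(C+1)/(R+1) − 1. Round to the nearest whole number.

N̂ = (46+1)(96+1)/(15+1) − 1 = 47·97/16 − 1
= 4559/16 − 1 ≈ 284.9 − 1 ≈ 283.9 → 284

N ≈ 284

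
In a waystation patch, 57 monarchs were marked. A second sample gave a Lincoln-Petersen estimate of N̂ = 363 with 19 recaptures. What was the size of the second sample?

C = 121

From N = M·C/R: C = N·R / M = 363·19 / 57 = 6897 / 57 = 121.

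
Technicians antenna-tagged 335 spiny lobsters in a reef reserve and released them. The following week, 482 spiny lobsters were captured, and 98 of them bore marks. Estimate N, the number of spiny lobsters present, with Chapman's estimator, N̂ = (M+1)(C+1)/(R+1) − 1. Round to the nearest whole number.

N̂ = (335+1)(482+1)/(98+1) − 1 = 336·483/99 − 1
= 162288/99 − 1 ≈ 1639.3 − 1 ≈ 1638.3 → 1638

N ≈ 1638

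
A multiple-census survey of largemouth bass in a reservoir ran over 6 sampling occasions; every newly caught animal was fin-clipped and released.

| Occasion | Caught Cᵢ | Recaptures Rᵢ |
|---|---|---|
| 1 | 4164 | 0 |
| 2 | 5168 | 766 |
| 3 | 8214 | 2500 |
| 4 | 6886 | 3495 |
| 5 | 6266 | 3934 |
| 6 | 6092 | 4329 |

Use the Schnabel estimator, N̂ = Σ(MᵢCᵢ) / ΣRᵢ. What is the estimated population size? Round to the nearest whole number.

Marked at large before each occasion: Mᵢ = Σⱼ<ᵢ (Cⱼ − Rⱼ) → M1=0, M2=4164, M3=8566, M4=14280, M5=17671, M6=20003
Σ MᵢCᵢ = 0·4164 + 4164·5168 + 8566·8214 + 14280·6886 + 17671·6266 + 20003·6092 = 0 + 21519552 + 70361124 + 98332080 + 110726486 + 121858276 = 422797518
Σ Rᵢ = 0 + 766 + 2500 + 3495 + 3934 + 4329 = 15024
N̂ = 422797518 / 15024 ≈ 28141.47 → 28141

N ≈ 28,141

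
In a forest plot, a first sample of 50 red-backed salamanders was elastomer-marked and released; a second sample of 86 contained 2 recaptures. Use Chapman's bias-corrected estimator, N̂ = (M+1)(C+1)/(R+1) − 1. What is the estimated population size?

N̂ = (50+1)(86+1)/(2+1) − 1 = 51·87/3 − 1
= 4437/3 − 1 = 1479 − 1 = 1478

N = 1478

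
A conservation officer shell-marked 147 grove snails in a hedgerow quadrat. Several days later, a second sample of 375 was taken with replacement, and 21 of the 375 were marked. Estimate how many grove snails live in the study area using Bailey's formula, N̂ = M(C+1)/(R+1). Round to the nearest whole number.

N̂ = 147·(375+1)/(21+1) = 147·376/22 = 55272/22 ≈ 2512.4 → 2512

N ≈ 2512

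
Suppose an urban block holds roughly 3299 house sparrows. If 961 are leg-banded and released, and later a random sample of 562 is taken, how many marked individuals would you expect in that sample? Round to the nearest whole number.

expected recaptures ≈ 164

Expected recaptures E[R] = M·C / N.
E[R] = 961 × 562 / 3299 = 540082 / 3299 ≈ 163.7 → 164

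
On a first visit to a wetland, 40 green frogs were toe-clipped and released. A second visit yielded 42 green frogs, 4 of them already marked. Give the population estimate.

N = (40 × 42) / 4 = 1680 / 4 = 420

N = 420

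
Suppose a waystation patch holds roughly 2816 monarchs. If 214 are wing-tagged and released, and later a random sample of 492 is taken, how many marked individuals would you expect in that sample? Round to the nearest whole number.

Expected recaptures E[R] = M·C / N.
E[R] = 214 × 492 / 2816 = 105288 / 2816 ≈ 37.4 → 37

expected recaptures ≈ 37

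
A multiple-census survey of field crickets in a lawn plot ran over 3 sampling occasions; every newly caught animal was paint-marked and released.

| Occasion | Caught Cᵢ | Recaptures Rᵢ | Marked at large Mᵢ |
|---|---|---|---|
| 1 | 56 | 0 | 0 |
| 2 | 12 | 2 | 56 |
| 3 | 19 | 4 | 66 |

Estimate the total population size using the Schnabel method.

N = 321

Σ MᵢCᵢ = 0·56 + 56·12 + 66·19 = 0 + 672 + 1254 = 1926
Σ Rᵢ = 0 + 2 + 4 = 6
N̂ = 1926 / 6 = 321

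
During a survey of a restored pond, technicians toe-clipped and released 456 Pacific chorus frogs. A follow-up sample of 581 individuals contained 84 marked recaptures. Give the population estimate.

N = (456 × 581) / 84 = 264936 / 84 = 3154

N = 3154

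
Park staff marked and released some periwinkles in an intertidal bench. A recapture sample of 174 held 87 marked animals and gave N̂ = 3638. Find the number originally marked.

From N = M·C/R: M = N·R / C = 3638·87 / 174 = 316506 / 174 = 1819.

M = 1819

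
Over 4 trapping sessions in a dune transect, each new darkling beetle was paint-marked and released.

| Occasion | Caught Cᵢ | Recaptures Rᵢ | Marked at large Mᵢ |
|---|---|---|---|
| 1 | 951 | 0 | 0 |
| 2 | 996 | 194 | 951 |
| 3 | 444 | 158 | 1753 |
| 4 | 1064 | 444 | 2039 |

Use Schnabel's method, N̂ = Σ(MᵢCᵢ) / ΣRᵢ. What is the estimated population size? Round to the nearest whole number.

Σ MᵢCᵢ = 0·951 + 951·996 + 1753·444 + 2039·1064 = 0 + 947196 + 778332 + 2169496 = 3895024
Σ Rᵢ = 0 + 194 + 158 + 444 = 796
N̂ = 3895024 / 796 ≈ 4893.2 → 4893

N ≈ 4893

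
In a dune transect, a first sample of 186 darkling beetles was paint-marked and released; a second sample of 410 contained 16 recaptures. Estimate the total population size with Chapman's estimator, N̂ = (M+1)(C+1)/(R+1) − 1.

N̂ = (186+1)(410+1)/(16+1) − 1 = 187·411/17 − 1
= 76857/17 − 1 = 4521 − 1 = 4520

N = 4520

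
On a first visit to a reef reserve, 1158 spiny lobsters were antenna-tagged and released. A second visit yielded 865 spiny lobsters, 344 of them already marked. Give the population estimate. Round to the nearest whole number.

N = (1158 × 865) / 344 = 1001670 / 344 ≈ 2911.8 → 2912

N ≈ 2912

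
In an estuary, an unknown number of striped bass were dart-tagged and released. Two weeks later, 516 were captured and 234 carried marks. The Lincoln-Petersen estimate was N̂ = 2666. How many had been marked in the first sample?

From N = M·C/R: M = N·R / C = 2666·234 / 516 = 623844 / 516 = 1209.

M = 1209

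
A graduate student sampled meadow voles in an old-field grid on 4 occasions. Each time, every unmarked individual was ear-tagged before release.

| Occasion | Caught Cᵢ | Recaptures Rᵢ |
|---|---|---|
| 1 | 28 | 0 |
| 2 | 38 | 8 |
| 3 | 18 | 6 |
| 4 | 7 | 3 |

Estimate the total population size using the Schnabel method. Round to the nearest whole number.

Marked at large before each occasion: Mᵢ = Σⱼ<ᵢ (Cⱼ − Rⱼ) → M1=0, M2=28, M3=58, M4=70
Σ MᵢCᵢ = 0·28 + 28·38 + 58·18 + 70·7 = 0 + 1064 + 1044 + 490 = 2598
Σ Rᵢ = 0 + 8 + 6 + 3 = 17
N̂ = 2598 / 17 ≈ 152.8 → 153

N ≈ 153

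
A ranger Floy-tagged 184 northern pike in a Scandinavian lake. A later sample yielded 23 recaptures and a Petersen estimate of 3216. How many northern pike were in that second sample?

C = 402

From N = M·C/R: C = N·R / M = 3216·23 / 184 = 73968 / 184 = 402.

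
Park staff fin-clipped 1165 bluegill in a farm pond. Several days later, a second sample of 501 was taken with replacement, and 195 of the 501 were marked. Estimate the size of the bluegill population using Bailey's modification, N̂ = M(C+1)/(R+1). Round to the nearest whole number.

N̂ = 1165·(501+1)/(195+1) = 1165·502/196 = 584830/196 ≈ 2983.8 → 2984

N ≈ 2984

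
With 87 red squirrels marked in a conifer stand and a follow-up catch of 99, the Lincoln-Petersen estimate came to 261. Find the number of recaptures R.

From N = M·C/R: R = M·C / N = 87·99 / 261 = 8613 / 261 = 33.

R = 33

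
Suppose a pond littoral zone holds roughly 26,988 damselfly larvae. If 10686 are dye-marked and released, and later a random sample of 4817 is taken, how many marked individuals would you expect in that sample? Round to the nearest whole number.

expected recaptures ≈ 1907

The marked fraction of the population is 10686/26988, so in a sample of 4817 expect C·(M/N) marked.
E[R] = 10686 × 4817 / 26988 = 51474462 / 26988 ≈ 1907.3 → 1907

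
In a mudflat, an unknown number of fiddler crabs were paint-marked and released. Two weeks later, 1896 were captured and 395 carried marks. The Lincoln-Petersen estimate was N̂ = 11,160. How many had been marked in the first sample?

From N = M·C/R: M = N·R / C = 11160·395 / 1896 = 4408200 / 1896 = 2325.

M = 2325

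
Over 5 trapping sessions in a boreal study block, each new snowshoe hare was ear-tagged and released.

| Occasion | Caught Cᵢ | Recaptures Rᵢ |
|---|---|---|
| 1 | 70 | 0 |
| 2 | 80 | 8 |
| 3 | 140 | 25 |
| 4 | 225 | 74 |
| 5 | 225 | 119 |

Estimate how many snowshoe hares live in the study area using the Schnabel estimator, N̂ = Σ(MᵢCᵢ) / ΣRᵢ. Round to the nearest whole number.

Marked at large before each occasion: Mᵢ = Σⱼ<ᵢ (Cⱼ − Rⱼ) → M1=0, M2=70, M3=142, M4=257, M5=408
Σ MᵢCᵢ = 0·70 + 70·80 + 142·140 + 257·225 + 408·225 = 0 + 5600 + 19880 + 57825 + 91800 = 175105
Σ Rᵢ = 0 + 8 + 25 + 74 + 119 = 226
N̂ = 175105 / 226 ≈ 774.8 → 775

N ≈ 775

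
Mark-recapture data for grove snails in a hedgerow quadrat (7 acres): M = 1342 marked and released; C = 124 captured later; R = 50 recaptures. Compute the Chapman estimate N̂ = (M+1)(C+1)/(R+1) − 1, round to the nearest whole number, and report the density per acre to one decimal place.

density ≈ 470.1 grove snails per acre

N̂ = 1343·125/51 − 1 = 167875/51 − 1 ≈ 3290.7 → 3291
Density = N̂ / area = 3291 / 7 ≈ 470.14 → 470.1 per acre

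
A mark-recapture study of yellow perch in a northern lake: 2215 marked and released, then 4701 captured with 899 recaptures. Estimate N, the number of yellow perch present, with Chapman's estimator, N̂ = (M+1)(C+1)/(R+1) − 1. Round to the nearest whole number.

N ≈ 11,576

N̂ = (2215+1)(4701+1)/(899+1) − 1 = 2216·4702/900 − 1
= 10419632/900 − 1 ≈ 11577.4 − 1 ≈ 11576.4 → 11576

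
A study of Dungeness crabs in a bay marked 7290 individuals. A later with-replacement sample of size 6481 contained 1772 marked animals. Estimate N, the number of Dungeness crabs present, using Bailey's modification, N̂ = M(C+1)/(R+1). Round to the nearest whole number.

N ≈ 26,652

N̂ = 7290·(6481+1)/(1772+1) = 7290·6482/1773 = 47253780/1773 ≈ 26651.9 → 26652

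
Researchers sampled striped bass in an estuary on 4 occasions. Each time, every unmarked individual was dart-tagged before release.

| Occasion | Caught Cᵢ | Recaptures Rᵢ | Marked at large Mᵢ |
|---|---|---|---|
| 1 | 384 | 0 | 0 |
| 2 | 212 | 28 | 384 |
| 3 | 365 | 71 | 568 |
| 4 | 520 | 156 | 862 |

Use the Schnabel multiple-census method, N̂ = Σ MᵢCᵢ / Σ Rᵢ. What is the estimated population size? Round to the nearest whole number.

Σ MᵢCᵢ = 0·384 + 384·212 + 568·365 + 862·520 = 0 + 81408 + 207320 + 448240 = 736968
Σ Rᵢ = 0 + 28 + 71 + 156 = 255
N̂ = 736968 / 255 ≈ 2890.1 → 2890

N ≈ 2890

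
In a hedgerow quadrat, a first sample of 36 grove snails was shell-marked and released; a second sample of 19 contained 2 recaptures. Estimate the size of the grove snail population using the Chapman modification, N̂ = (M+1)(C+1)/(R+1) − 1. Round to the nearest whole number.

N ≈ 246

N̂ = (36+1)(19+1)/(2+1) − 1 = 37·20/3 − 1
= 740/3 − 1 ≈ 246.7 − 1 ≈ 245.7 → 246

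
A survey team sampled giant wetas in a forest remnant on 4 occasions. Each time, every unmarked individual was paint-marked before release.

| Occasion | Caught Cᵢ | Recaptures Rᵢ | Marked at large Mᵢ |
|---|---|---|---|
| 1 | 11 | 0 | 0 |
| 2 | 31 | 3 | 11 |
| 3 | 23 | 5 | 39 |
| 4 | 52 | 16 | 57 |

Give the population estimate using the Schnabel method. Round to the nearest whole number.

N ≈ 175

Σ MᵢCᵢ = 0·11 + 11·31 + 39·23 + 57·52 = 0 + 341 + 897 + 2964 = 4202
Σ Rᵢ = 0 + 3 + 5 + 16 = 24
N̂ = 4202 / 24 ≈ 175.1 → 175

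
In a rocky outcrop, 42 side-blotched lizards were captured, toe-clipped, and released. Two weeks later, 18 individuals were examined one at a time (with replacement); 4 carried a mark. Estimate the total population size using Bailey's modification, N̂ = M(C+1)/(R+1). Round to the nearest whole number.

N̂ = 42·(18+1)/(4+1) = 42·19/5 = 798/5 ≈ 159.6 → 160

N ≈ 160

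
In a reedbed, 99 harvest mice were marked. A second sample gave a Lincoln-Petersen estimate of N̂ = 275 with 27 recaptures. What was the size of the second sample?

C = 75

From N = M·C/R: C = N·R / M = 275·27 / 99 = 7425 / 99 = 75.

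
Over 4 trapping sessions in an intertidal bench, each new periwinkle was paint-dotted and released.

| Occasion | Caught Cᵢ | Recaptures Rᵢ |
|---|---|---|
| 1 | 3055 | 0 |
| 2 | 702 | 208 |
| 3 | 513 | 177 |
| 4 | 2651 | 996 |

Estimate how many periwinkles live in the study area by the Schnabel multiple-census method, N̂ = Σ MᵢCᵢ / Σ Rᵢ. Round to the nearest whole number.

Marked at large before each occasion: Mᵢ = Σⱼ<ᵢ (Cⱼ − Rⱼ) → M1=0, M2=3055, M3=3549, M4=3885
Σ MᵢCᵢ = 0·3055 + 3055·702 + 3549·513 + 3885·2651 = 0 + 2144610 + 1820637 + 10299135 = 14264382
Σ Rᵢ = 0 + 208 + 177 + 996 = 1381
N̂ = 14264382 / 1381 ≈ 10329.0 → 10329

N ≈ 10,329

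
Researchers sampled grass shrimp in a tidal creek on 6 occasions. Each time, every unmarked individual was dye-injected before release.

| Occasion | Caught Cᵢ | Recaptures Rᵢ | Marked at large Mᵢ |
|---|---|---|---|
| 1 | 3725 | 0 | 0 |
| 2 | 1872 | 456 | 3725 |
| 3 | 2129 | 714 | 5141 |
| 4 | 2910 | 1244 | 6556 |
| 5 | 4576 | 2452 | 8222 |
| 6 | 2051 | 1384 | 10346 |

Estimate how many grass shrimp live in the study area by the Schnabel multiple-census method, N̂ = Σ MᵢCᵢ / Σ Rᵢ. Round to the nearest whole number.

Σ MᵢCᵢ = 0·3725 + 3725·1872 + 5141·2129 + 6556·2910 + 8222·4576 + 10346·2051 = 0 + 6973200 + 10945189 + 19077960 + 37623872 + 21219646 = 95839867
Σ Rᵢ = 0 + 456 + 714 + 1244 + 2452 + 1384 = 6250
N̂ = 95839867 / 6250 ≈ 15334.4 → 15334

N ≈ 15,334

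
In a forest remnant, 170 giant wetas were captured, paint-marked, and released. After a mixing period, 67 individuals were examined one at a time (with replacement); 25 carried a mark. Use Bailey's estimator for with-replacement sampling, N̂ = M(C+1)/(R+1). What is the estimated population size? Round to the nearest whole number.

N ≈ 445

N̂ = 170·(67+1)/(25+1) = 170·68/26 = 11560/26 ≈ 444.6 → 445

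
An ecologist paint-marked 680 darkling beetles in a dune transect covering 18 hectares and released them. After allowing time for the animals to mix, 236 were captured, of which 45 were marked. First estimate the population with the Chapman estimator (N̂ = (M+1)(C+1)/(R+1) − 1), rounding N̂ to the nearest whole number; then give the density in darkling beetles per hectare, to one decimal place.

density ≈ 194.9 darkling beetles per hectare

N̂ = 681·237/46 − 1 = 161397/46 − 1 ≈ 3507.6 → 3508
Density = N̂ / area = 3508 / 18 ≈ 194.89 → 194.9 per hectare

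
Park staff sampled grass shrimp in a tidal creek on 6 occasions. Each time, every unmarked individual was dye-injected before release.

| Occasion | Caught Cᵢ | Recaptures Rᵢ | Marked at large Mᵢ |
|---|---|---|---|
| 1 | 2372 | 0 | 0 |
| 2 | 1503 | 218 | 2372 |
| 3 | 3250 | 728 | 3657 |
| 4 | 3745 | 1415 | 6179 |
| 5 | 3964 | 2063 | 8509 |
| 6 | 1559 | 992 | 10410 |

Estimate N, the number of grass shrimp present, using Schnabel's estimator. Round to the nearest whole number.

Σ MᵢCᵢ = 0·2372 + 2372·1503 + 3657·3250 + 6179·3745 + 8509·3964 + 10410·1559 = 0 + 3565116 + 11885250 + 23140355 + 33729676 + 16229190 = 88549587
Σ Rᵢ = 0 + 218 + 728 + 1415 + 2063 + 992 = 5416
N̂ = 88549587 / 5416 ≈ 16349.6 → 16350

N ≈ 16,350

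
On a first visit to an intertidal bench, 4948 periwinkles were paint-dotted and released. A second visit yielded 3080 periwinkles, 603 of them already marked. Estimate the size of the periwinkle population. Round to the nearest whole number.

N ≈ 25,273

If marked individuals mix randomly, R/C ≈ M/N, giving N ≈ M·C/R.
N = (4948 × 3080) / 603 = 15239840 / 603 ≈ 25273.4 → 25273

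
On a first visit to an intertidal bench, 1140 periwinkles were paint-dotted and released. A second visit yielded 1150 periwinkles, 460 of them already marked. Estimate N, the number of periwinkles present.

N = (1140 × 1150) / 460 = 1311000 / 460 = 2850

N = 2850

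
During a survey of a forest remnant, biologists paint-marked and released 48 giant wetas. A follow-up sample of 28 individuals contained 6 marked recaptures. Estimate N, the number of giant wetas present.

N = 224

Lincoln-Petersen assumes M/N = R/C, so N = M·C / R.
N = (48 × 28) / 6 = 1344 / 6 = 224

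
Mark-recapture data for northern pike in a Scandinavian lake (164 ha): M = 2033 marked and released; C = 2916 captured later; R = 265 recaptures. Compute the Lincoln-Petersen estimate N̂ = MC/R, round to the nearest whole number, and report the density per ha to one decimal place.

density ≈ 136.4 northern pike per ha

N̂ = 2033·2916/265 = 5928228/265 ≈ 22370.7 → 22371
Density = N̂ / area = 22371 / 164 ≈ 136.41 → 136.4 per ha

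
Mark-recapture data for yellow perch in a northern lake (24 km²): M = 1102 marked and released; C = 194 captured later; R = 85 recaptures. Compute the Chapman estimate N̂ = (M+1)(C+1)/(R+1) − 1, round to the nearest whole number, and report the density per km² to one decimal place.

N̂ = 1103·195/86 − 1 = 215085/86 − 1 ≈ 2500.0 → 2500
Density = N̂ / area = 2500 / 24 ≈ 104.17 → 104.2 per km²

density ≈ 104.2 yellow perch per km²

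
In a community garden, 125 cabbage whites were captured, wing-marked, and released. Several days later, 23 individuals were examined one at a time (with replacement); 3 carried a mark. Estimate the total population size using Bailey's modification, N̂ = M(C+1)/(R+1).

N = 750

N̂ = 125·(23+1)/(3+1) = 125·24/4 = 3000/4 = 750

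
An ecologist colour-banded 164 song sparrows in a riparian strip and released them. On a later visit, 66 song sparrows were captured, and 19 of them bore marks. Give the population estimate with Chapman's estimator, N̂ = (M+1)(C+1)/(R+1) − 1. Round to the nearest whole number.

N ≈ 552

N̂ = (164+1)(66+1)/(19+1) − 1 = 165·67/20 − 1
= 11055/20 − 1 ≈ 552.8 − 1 ≈ 551.8 → 552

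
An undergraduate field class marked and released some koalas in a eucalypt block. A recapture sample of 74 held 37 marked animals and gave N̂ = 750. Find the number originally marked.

M = 375

From N = M·C/R: M = N·R / C = 750·37 / 74 = 27750 / 74 = 375.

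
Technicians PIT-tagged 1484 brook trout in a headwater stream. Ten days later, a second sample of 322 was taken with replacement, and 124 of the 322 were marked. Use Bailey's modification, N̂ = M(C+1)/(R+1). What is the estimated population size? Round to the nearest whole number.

N̂ = 1484·(322+1)/(124+1) = 1484·323/125 = 479332/125 ≈ 3834.7 → 3835

N ≈ 3835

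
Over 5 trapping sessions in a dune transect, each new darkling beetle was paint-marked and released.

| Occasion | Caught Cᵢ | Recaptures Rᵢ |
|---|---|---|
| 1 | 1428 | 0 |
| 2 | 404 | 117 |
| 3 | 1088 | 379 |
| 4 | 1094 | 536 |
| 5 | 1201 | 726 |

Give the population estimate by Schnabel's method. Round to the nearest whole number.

Marked at large before each occasion: Mᵢ = Σⱼ<ᵢ (Cⱼ − Rⱼ) → M1=0, M2=1428, M3=1715, M4=2424, M5=2982
Σ MᵢCᵢ = 0·1428 + 1428·404 + 1715·1088 + 2424·1094 + 2982·1201 = 0 + 576912 + 1865920 + 2651856 + 3581382 = 8676070
Σ Rᵢ = 0 + 117 + 379 + 536 + 726 = 1758
N̂ = 8676070 / 1758 ≈ 4935.2 → 4935

N ≈ 4935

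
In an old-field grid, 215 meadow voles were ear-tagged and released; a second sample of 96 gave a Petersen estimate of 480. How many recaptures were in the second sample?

From N = M·C/R: R = M·C / N = 215·96 / 480 = 20640 / 480 = 43.

R = 43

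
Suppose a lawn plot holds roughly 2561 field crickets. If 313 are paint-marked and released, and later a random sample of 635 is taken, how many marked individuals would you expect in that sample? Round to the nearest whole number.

expected recaptures ≈ 78

The marked fraction of the population is 313/2561, so in a sample of 635 expect C·(M/N) marked.
E[R] = 313 × 635 / 2561 = 198755 / 2561 ≈ 77.6 → 78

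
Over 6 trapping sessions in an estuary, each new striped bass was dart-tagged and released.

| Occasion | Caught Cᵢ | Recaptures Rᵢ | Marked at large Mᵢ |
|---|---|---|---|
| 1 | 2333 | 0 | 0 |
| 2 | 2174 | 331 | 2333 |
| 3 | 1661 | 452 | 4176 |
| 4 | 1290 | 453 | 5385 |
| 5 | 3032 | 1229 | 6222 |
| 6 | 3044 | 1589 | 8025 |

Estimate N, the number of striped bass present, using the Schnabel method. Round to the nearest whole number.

Σ MᵢCᵢ = 0·2333 + 2333·2174 + 4176·1661 + 5385·1290 + 6222·3032 + 8025·3044 = 0 + 5071942 + 6936336 + 6946650 + 18865104 + 24428100 = 62248132
Σ Rᵢ = 0 + 331 + 452 + 453 + 1229 + 1589 = 4054
N̂ = 62248132 / 4054 ≈ 15354.7 → 15355

N ≈ 15,355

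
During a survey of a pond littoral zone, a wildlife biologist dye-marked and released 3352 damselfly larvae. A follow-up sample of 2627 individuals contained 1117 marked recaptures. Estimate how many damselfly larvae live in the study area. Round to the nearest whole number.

N ≈ 7883

The marked fraction in the recapture sample should equal the marked fraction in the population: 1117/2627 = 3352/N.
N = (3352 × 2627) / 1117 = 8805704 / 1117 ≈ 7883.4 → 7883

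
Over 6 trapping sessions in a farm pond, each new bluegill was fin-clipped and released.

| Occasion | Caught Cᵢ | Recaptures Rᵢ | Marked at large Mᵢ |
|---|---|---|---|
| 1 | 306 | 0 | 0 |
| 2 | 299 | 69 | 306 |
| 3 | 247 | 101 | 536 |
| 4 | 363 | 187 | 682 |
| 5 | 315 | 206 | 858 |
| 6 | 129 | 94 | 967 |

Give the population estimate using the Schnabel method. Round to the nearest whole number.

Σ MᵢCᵢ = 0·306 + 306·299 + 536·247 + 682·363 + 858·315 + 967·129 = 0 + 91494 + 132392 + 247566 + 270270 + 124743 = 866465
Σ Rᵢ = 0 + 69 + 101 + 187 + 206 + 94 = 657
N̂ = 866465 / 657 ≈ 1318.8 → 1319

N ≈ 1319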